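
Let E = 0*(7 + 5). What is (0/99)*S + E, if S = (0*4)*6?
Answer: 0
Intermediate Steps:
E = 0 (E = 0*12 = 0)
S = 0 (S = 0*6 = 0)
(0/99)*S + E = (0/99)*0 + 0 = (0*(1/99))*0 + 0 = 0*0 + 0 = 0 + 0 = 0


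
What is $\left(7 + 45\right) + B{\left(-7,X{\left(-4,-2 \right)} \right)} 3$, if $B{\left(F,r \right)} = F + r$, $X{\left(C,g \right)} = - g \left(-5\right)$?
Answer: $1$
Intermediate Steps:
$X{\left(C,g \right)} = 5 g$
$\left(7 + 45\right) + B{\left(-7,X{\left(-4,-2 \right)} \right)} 3 = \left(7 + 45\right) + \left(-7 + 5 \left(-2\right)\right) 3 = 52 + \left(-7 - 10\right) 3 = 52 - 51 = 1$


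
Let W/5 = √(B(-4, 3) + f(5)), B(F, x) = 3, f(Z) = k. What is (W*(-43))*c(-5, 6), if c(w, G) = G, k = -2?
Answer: -1290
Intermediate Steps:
f(Z) = -2
W = 5 (W = 5*√(3 - 2) = 5*√1 = 5*1 = 5)
(W*(-43))*c(-5, 6) = (5*(-43))*6 = -215*6 = -1290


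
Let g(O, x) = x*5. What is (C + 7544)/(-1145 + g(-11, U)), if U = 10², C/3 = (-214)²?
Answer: -144932/645 ≈ -224.70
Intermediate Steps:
C = 137388 (C = 3*(-214)² = 3*45796 = 137388)
U = 100
g(O, x) = 5*x
(C + 7544)/(-1145 + g(-11, U)) = (137388 + 7544)/(-1145 + 5*100) = 144932/(-1145 + 500) = 144932/(-645) = 144932*(-1/645) = -144932/645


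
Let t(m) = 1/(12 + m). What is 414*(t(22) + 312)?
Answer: 2196063/17 ≈ 1.2918e+5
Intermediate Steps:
414*(t(22) + 312) = 414*(1/(12 + 22) + 312) = 414*(1/34 + 312) = 414*(10609/34) = 2196063/17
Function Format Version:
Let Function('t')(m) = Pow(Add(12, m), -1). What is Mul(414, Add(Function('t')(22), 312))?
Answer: Rational(2196063, 17) ≈ 1.2918e+5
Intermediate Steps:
Mul(414, Add(Function('t')(22), 312)) = Mul(414, Add(Pow(Add(12, 22), -1), 312)) = Mul(414, Add(Pow(34, -1), 312)) = Mul(414, Add(Rational(1, 34), 312)) = Mul(414, Rational(10609, 34)) = Rational(2196063, 17)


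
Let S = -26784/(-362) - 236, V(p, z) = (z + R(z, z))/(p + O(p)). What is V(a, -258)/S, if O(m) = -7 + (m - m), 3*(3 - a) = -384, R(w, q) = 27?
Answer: 41811/3636176 ≈ 0.011499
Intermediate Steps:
a = 131 (a = 3 - ⅓*(-384) = 3 + 128 = 131)
O(m) = -7 (O(m) = -7 + 0 = -7)
V(p, z) = (27 + z)/(-7 + p) (V(p, z) = (z + 27)/(p - 7) = (27 + z)/(-7 + p))
S = -29324/181 (S = -26784*(-1)/362 - 236 = -72*(-186/181) - 236 = 13392/181 - 236 = -29324/181 ≈ -162.01)
V(a, -258)/S = ((27 - 258)/(-7 + 131))/(-29324/181) = (-231/124)*(-181/29324) = ((1/124)*(-231))*(-181/29324) = -231/124*(-181/29324) = 41811/3636176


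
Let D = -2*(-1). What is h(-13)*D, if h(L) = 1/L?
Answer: -2/13 ≈ -0.15385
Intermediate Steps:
D = 2
h(-13)*D = 2/(-13) = -1/13*2 = -2/13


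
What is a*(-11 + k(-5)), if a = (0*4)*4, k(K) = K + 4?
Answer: 0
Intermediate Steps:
k(K) = 4 + K
a = 0 (a = 0*4 = 0)
a*(-11 + k(-5)) = 0*(-11 + (4 - 5)) = 0*(-11 - 1) = 0*(-12) = 0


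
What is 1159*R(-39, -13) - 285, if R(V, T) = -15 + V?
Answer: -62871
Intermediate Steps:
1159*R(-39, -13) - 285 = 1159*(-15 - 39) - 285 = 1159*(-54) - 285 = -62586 - 285 = -62871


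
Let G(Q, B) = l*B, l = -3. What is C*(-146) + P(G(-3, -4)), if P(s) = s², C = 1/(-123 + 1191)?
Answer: 76823/534 ≈ 143.86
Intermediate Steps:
G(Q, B) = -3*B
C = 1/1068 ≈ 0.00093633
C*(-146) + P(G(-3, -4)) = (1/1068)*(-146) + (-3*(-4))² = -73/534 + 12² = -73/534 + 144 = 76823/534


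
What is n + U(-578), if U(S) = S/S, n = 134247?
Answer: 134248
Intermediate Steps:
U(S) = 1
n + U(-578) = 134247 + 1 = 134248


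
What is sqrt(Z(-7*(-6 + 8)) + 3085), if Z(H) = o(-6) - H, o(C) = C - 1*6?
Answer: 21*sqrt(7) ≈ 55.561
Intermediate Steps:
o(C) = -6 + C (o(C) = C - 6 = -6 + C)
Z(H) = -12 - H (Z(H) = (-6 - 6) - H = -12 - H)
sqrt(Z(-7*(-6 + 8)) + 3085) = sqrt((-12 - (-7)*(-6 + 8)) + 3085) = sqrt((-12 - (-7)*2) + 3085) = sqrt((-12 - 1*(-14)) + 3085) = sqrt((-12 + 14) + 3085) = sqrt(2 + 3085) = sqrt(3087) = 21*sqrt(7)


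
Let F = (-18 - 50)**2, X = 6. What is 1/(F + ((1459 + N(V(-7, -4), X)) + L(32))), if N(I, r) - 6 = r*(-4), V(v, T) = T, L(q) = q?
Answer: 1/6097 ≈ 0.00016401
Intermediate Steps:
N(I, r) = 6 - 4*r (N(I, r) = 6 + r*(-4) = 6 - 4*r)
F = 4624 (F = (-68)**2 = 4624)
1/(F + ((1459 + N(V(-7, -4), X)) + L(32))) = 1/(4624 + ((1459 + (6 - 4*6)) + 32)) = 1/(4624 + ((1459 + (6 - 24)) + 32)) = 1/(4624 + ((1459 - 18) + 32)) = 1/(4624 + (1441 + 32)) = 1/(4624 + 1473) = 1/6097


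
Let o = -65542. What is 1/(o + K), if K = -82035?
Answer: -1/147577 ≈ -6.7761e-6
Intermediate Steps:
1/(o + K) = 1/(-65542 - 82035) = 1/(-147577) = -1/147577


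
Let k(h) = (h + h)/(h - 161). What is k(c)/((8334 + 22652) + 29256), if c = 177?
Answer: 177/481936 ≈ 0.00036727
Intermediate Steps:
k(h) = 2*h/(-161 + h) (k(h) = (2*h)/(-161 + h) = 2*h/(-161 + h))
k(c)/((8334 + 22652) + 29256) = (2*177/(-161 + 177))/((8334 + 22652) + 29256) = (2*177/16)/(30986 + 29256) = (2*177*(1/16))/60242 = (177/8)*(1/60242) = 177/481936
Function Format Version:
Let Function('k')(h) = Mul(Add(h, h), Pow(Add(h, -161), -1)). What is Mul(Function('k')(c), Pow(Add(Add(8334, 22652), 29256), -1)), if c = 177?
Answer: Rational(177, 481936) ≈ 0.00036727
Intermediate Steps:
Function('k')(h) = Mul(2, h, Pow(Add(-161, h), -1)) (Function('k')(h) = Mul(Mul(2, h), Pow(Add(-161, h), -1)) = Mul(2, h, Pow(Add(-161, h), -1)))
Mul(Function('k')(c), Pow(Add(Add(8334, 22652), 29256), -1)) = Mul(Mul(2, 177, Pow(Add(-161, 177), -1)), Pow(Add(Add(8334, 22652), 29256), -1)) = Mul(Mul(2, 177, Pow(16, -1)), Pow(Add(30986, 29256), -1)) = Mul(Mul(2, 177, Rational(1, 16)), Pow(60242, -1)) = Mul(Rational(177, 8), Rational(1, 60242)) = Rational(177, 481936)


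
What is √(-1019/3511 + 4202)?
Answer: √51794984733/3511 ≈ 64.821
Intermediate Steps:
√(-1019/3511 + 4202) = √(14752203/3511) = √51794984733/3511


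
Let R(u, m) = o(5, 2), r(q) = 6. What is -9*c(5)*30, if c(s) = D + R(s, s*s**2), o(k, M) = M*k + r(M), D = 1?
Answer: -4590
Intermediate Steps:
o(k, M) = 6 + M*k (o(k, M) = M*k + 6 = 6 + M*k)
R(u, m) = 16 (R(u, m) = 6 + 2*5 = 6 + 10 = 16)
c(s) = 17 (c(s) = 1 + 16 = 17)
-9*c(5)*30 = -9*17*30 = -153*30 = -4590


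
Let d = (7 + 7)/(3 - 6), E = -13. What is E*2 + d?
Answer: -92/3 ≈ -30.667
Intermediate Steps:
d = -14/3 (d = 14/(-3) = 14*(-⅓) = -14/3 ≈ -4.6667)
E*2 + d = -13*2 - 14/3 = -26 - 14/3 = -92/3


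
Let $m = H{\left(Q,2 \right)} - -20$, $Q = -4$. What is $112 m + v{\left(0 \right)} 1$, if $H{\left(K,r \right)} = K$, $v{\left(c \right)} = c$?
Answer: $1792$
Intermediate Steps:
$m = 16$ ($m = -4 - -20 = -4 + 20 = 16$)
$112 m + v{\left(0 \right)} 1 = 112 \cdot 16 + 0 \cdot 1 = 1792 + 0 = 1792$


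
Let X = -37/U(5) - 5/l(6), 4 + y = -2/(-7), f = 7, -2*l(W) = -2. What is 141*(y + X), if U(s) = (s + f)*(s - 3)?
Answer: -80981/56 ≈ -1446.1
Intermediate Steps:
l(W) = 1 (l(W) = -½*(-2) = 1)
y = -26/7 (y = -4 - 2/(-7) = -4 - 2*(-⅐) = -4 + 2/7 = -26/7 ≈ -3.7143)
U(s) = (-3 + s)*(7 + s) (U(s) = (s + 7)*(s - 3) = (7 + s)*(-3 + s) = (-3 + s)*(7 + s))
X = -157/24 (X = -37/(-21 + 5² + 4*5) - 5/1 = -37/(-21 + 25 + 20) - 5*1 = -37/24 - 5 = -157/24 ≈ -6.5417)
141*(y + X) = 141*(-26/7 - 157/24) = 141*(-1723/168) = -80981/56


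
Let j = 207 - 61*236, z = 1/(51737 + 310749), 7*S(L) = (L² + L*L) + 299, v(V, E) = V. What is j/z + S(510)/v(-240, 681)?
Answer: -1234395399317/240 ≈ -5.1433e+9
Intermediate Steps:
S(L) = 299/7 + 2*L²/7 (S(L) = ((L² + L*L) + 299)/7 = ((L² + L²) + 299)/7 = (2*L² + 299)/7 = (299 + 2*L²)/7 = 299/7 + 2*L²/7)
z = 1/362486 ≈ 2.7587e-6
j = -14189 (j = 207 - 14396 = -14189)
j/z + S(510)/v(-240, 681) = -14189/1/362486 + (299/7 + (2/7)*510²)/(-240) = -14189*362486 + (299/7 + (2/7)*260100)*(-1/240) = -5143313854 + (299/7 + 520200/7)*(-1/240) = -5143313854 + 74357*(-1/240) = -5143313854 - 74357/240 = -1234395399317/240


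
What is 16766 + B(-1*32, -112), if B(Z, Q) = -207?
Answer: 16559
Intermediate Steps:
16766 + B(-1*32, -112) = 16766 - 207 = 16559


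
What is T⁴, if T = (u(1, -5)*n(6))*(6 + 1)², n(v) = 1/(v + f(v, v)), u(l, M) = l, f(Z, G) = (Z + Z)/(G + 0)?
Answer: 5764801/4096 ≈ 1407.4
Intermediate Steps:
f(Z, G) = 2*Z/G (f(Z, G) = (2*Z)/G = 2*Z/G)
n(v) = 1/(2 + v) (n(v) = 1/(v + 2*v/v) = 1/(v + 2) = 1/(2 + v))
T = 49/8 (T = (1/(2 + 6))*(6 + 1)² = (1/8)*7² = (1*(⅛))*49 = (⅛)*49 = 49/8 ≈ 6.1250)
T⁴ = (49/8)⁴ = 5764801/4096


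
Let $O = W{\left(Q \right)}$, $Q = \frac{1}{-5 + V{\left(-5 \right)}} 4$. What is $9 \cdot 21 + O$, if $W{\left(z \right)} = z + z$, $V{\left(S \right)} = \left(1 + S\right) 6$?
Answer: $\frac{5473}{29} \approx 188.72$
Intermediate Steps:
$V{\left(S \right)} = 6 + 6 S$
$Q = - \frac{4}{29}$ ($Q = \frac{1}{-5 + \left(6 + 6 \left(-5\right)\right)} 4 = \frac{1}{-5 + \left(6 - 30\right)} 4 = \frac{1}{-5 - 24} \cdot 4 = \frac{1}{-29} \cdot 4 = \left(- \frac{1}{29}\right) 4 = - \frac{4}{29} \approx -0.13793$)
$W{\left(z \right)} = 2 z$
$O = - \frac{8}{29}$ ($O = 2 \left(- \frac{4}{29}\right) = - \frac{8}{29} \approx -0.27586$)
$9 \cdot 21 + O = 9 \cdot 21 - \frac{8}{29} = 189 - \frac{8}{29} = \frac{5473}{29}$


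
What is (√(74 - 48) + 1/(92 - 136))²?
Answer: 50337/1936 - √26/22 ≈ 25.769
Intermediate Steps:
(√(74 - 48) + 1/(92 - 136))² = (√26 + 1/(-44))² = (√26 - 1/44)² = (-1/44 + √26)²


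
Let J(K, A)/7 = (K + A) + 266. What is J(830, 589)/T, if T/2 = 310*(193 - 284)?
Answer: -337/1612 ≈ -0.20906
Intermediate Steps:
J(K, A) = 1862 + 7*A + 7*K (J(K, A) = 7*((K + A) + 266) = 7*((A + K) + 266) = 7*(266 + A + K) = 1862 + 7*A + 7*K)
T = -56420 (T = 2*(310*(193 - 284)) = 2*(310*(-91)) = 2*(-28210) = -56420)
J(830, 589)/T = (1862 + 7*589 + 7*830)/(-56420) = (1862 + 4123 + 5810)*(-1/56420) = 11795*(-1/56420) = -337/1612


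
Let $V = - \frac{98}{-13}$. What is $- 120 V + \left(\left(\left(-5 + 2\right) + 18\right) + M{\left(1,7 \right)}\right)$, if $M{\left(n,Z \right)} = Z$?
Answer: $- \frac{11474}{13} \approx -882.62$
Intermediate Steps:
$V = \frac{98}{13}$ ($V = \left(-98\right) \left(- \frac{1}{13}\right) = \frac{98}{13} \approx 7.5385$)
$- 120 V + \left(\left(\left(-5 + 2\right) + 18\right) + M{\left(1,7 \right)}\right) = \left(-120\right) \frac{98}{13} + \left(\left(\left(-5 + 2\right) + 18\right) + 7\right) = - \frac{11760}{13} + \left(\left(-3 + 18\right) + 7\right) = - \frac{11760}{13} + \left(15 + 7\right) = - \frac{11760}{13} + 22 = - \frac{11474}{13}$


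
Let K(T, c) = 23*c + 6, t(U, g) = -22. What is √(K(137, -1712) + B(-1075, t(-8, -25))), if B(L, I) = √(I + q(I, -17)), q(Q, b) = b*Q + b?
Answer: √(-39370 + √335) ≈ 198.37*I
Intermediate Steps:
q(Q, b) = b + Q*b (q(Q, b) = Q*b + b = b + Q*b)
K(T, c) = 6 + 23*c
B(L, I) = √(-17 - 16*I) (B(L, I) = √(I - 17*(1 + I)) = √(I + (-17 - 17*I)) = √(-17 - 16*I))
√(K(137, -1712) + B(-1075, t(-8, -25))) = √((6 + 23*(-1712)) + √(-17 - 16*(-22))) = √((6 - 39376) + √(-17 + 352)) = √(-39370 + √335)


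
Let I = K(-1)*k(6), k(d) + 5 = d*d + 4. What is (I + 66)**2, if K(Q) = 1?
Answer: 10201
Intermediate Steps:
k(d) = -1 + d**2 (k(d) = -5 + (d*d + 4) = -5 + (d**2 + 4) = -5 + (4 + d**2) = -1 + d**2)
I = 35 (I = 1*(-1 + 6**2) = 1*(-1 + 36) = 1*35 = 35)
(I + 66)**2 = (35 + 66)**2 = 101**2 = 10201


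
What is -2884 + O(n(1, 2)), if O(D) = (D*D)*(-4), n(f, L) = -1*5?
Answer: -2984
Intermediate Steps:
n(f, L) = -5
O(D) = -4*D² (O(D) = D²*(-4) = -4*D²)
-2884 + O(n(1, 2)) = -2884 - 4*(-5)² = -2884 - 4*25 = -2884 - 100 = -2984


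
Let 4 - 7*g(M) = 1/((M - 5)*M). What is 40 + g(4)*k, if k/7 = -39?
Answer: -503/4 ≈ -125.75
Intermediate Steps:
k = -273 (k = 7*(-39) = -273)
g(M) = 4/7 - 1/(7*M*(-5 + M)) (g(M) = 4/7 - 1/(7*(M - 5)*M) = 4/7 - 1/(7*(-5 + M)*M) = 4/7 - 1/(7*M*(-5 + M)))
40 + g(4)*k = 40 + ((1/7)*(-1 - 20*4 + 4*4**2)/(4*(-5 + 4)))*(-273) = 40 + ((1/7)*(1/4)*(-1 - 80 + 4*16)/(-1))*(-273) = 40 + ((1/7)*(1/4)*(-1)*(-1 - 80 + 64))*(-273) = 40 + ((1/7)*(1/4)*(-1)*(-17))*(-273) = 40 + (17/28)*(-273) = 40 - 663/4 = -503/4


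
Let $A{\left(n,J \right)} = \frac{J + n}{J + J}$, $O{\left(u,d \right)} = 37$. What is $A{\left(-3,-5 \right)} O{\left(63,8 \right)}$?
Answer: $\frac{148}{5} \approx 29.6$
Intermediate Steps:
$A{\left(n,J \right)} = \frac{J + n}{2 J}$
$A{\left(-3,-5 \right)} O{\left(63,8 \right)} = \frac{-5 - 3}{2 \left(-5\right)} 37 = \frac{1}{2} \left(- \frac{1}{5}\right) \left(-8\right) 37 = \frac{4}{5} \cdot 37 = \frac{148}{5}$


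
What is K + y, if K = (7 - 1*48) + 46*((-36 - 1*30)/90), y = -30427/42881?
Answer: -48526006/643215 ≈ -75.443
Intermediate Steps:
y = -30427/42881 (y = -30427*1/42881 = -30427/42881 ≈ -0.70957)
K = -1121/15 (K = (7 - 48) + 46*((-36 - 30)*(1/90)) = -41 + 46*(-66*1/90) = -41 + 46*(-11/15) = -41 - 506/15 = -1121/15 ≈ -74.733)
K + y = -1121/15 - 30427/42881 = -48526006/643215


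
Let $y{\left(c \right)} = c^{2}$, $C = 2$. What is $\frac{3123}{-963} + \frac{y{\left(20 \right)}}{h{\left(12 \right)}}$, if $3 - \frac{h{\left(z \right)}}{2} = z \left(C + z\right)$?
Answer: $- \frac{15731}{3531} \approx -4.4551$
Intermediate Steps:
$h{\left(z \right)} = 6 - 2 z \left(2 + z\right)$
$\frac{3123}{-963} + \frac{y{\left(20 \right)}}{h{\left(12 \right)}} = \frac{3123}{-963} + \frac{20^{2}}{6 - 48 - 2 \cdot 12^{2}} = 3123 \left(- \frac{1}{963}\right) + \frac{400}{6 - 48 - 288} = - \frac{347}{107} + \frac{400}{6 - 48 - 288} = - \frac{347}{107} + \frac{400}{-330} = - \frac{347}{107} + 400 \left(- \frac{1}{330}\right) = - \frac{347}{107} - \frac{40}{33} = - \frac{15731}{3531}$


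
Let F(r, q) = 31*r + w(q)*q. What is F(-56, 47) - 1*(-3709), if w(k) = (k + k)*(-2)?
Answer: -6863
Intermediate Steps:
w(k) = -4*k (w(k) = (2*k)*(-2) = -4*k)
F(r, q) = -4*q**2 + 31*r (F(r, q) = 31*r + (-4*q)*q = 31*r - 4*q**2 = -4*q**2 + 31*r)
F(-56, 47) - 1*(-3709) = (-4*47**2 + 31*(-56)) - 1*(-3709) = (-4*2209 - 1736) + 3709 = (-8836 - 1736) + 3709 = -10572 + 3709 = -6863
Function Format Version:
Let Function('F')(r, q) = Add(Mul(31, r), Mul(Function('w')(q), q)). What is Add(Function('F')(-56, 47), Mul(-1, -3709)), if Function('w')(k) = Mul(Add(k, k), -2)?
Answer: -6863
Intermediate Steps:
Function('w')(k) = Mul(-4, k) (Function('w')(k) = Mul(Mul(2, k), -2) = Mul(-4, k))
Function('F')(r, q) = Add(Mul(-4, Pow(q, 2)), Mul(31, r)) (Function('F')(r, q) = Add(Mul(31, r), Mul(Mul(-4, q), q)) = Add(Mul(31, r), Mul(-4, Pow(q, 2))) = Add(Mul(-4, Pow(q, 2)), Mul(31, r)))
Add(Function('F')(-56, 47), Mul(-1, -3709)) = Add(Add(Mul(-4, Pow(47, 2)), Mul(31, -56)), Mul(-1, -3709)) = Add(Add(Mul(-4, 2209), -1736), 3709) = Add(Add(-8836, -1736), 3709) = Add(-10572, 3709) = -6863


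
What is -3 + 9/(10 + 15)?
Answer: -66/25 ≈ -2.6400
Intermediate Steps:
-3 + 9/(10 + 15) = -3 + 9/25 = -66/25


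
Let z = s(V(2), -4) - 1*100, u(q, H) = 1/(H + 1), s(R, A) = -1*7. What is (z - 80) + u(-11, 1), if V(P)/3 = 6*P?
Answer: -373/2 ≈ -186.50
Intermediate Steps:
V(P) = 18*P (V(P) = 3*(6*P) = 18*P)
s(R, A) = -7
u(q, H) = 1/(1 + H)
z = -107 (z = -7 - 1*100 = -7 - 100 = -107)
(z - 80) + u(-11, 1) = (-107 - 80) + 1/(1 + 1) = -187 + 1/2 = -187 + ½ = -373/2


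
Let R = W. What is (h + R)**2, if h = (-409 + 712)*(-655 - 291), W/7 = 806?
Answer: 78958752016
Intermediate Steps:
W = 5642 (W = 7*806 = 5642)
R = 5642
h = -286638 (h = 303*(-946) = -286638)
(h + R)**2 = (-286638 + 5642)**2 = (-280996)**2 = 78958752016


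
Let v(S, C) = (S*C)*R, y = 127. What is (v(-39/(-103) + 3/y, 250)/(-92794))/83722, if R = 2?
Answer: -657750/25406242831177 ≈ -2.5889e-8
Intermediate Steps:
v(S, C) = 2*C*S (v(S, C) = (S*C)*2 = (C*S)*2 = 2*C*S)
(v(-39/(-103) + 3/y, 250)/(-92794))/83722 = ((2*250*(-39/(-103) + 3/127))/(-92794))/83722 = ((2*250*(-39*(-1/103) + 3*(1/127)))*(-1/92794))*(1/83722) = ((2*250*(39/103 + 3/127))*(-1/92794))*(1/83722) = ((2*250*(5262/13081))*(-1/92794))*(1/83722) = ((2631000/13081)*(-1/92794))*(1/83722) = -1315500/606919157*1/83722 = -657750/25406242831177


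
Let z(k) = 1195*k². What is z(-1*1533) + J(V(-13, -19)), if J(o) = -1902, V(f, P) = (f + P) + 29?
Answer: 2808354453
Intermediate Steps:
V(f, P) = 29 + P + f (V(f, P) = (P + f) + 29 = 29 + P + f)
z(-1*1533) + J(V(-13, -19)) = 1195*(-1*1533)² - 1902 = 1195*(-1533)² - 1902 = 1195*2350089 - 1902 = 2808356355 - 1902 = 2808354453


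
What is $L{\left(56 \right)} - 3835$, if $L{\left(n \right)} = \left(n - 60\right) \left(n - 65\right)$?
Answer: $-3799$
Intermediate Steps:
$L{\left(n \right)} = \left(-65 + n\right) \left(-60 + n\right)$ ($L{\left(n \right)} = \left(-60 + n\right) \left(-65 + n\right) = \left(-65 + n\right) \left(-60 + n\right)$)
$L{\left(56 \right)} - 3835 = \left(3900 + 56^{2} - 7000\right) - 3835 = \left(3900 + 3136 - 7000\right) - 3835 = 36 - 3835 = -3799$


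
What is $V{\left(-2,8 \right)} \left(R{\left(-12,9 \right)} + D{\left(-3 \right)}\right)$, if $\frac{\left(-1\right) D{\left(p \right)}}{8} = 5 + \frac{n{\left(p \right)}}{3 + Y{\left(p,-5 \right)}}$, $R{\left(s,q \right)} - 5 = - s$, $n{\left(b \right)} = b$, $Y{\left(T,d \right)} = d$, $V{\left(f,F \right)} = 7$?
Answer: $-245$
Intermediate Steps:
$R{\left(s,q \right)} = 5 - s$
$D{\left(p \right)} = -40 + 4 p$ ($D{\left(p \right)} = - 8 \left(5 + \frac{p}{3 - 5}\right) = - 8 \left(5 + \frac{p}{-2}\right) = - 8 \left(5 - \frac{p}{2}\right) = -40 + 4 p$)
$V{\left(-2,8 \right)} \left(R{\left(-12,9 \right)} + D{\left(-3 \right)}\right) = 7 \left(\left(5 - -12\right) + \left(-40 + 4 \left(-3\right)\right)\right) = 7 \left(\left(5 + 12\right) - 52\right) = 7 \left(17 - 52\right) = 7 \left(-35\right) = -245$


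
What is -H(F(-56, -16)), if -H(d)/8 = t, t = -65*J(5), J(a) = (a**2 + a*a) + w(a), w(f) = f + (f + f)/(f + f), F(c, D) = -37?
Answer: -29120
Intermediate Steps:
w(f) = 1 + f (w(f) = f + (2*f)/((2*f)) = f + (2*f)*(1/(2*f)) = f + 1 = 1 + f)
J(a) = 1 + a + 2*a**2 (J(a) = (a**2 + a*a) + (1 + a) = (a**2 + a**2) + (1 + a) = 2*a**2 + (1 + a) = 1 + a + 2*a**2)
t = -3640 (t = -65*(1 + 5 + 2*5**2) = -65*(1 + 5 + 2*25) = -65*(1 + 5 + 50) = -65*56 = -3640)
H(d) = 29120 (H(d) = -8*(-3640) = 29120)
-H(F(-56, -16)) = -1*29120 = -29120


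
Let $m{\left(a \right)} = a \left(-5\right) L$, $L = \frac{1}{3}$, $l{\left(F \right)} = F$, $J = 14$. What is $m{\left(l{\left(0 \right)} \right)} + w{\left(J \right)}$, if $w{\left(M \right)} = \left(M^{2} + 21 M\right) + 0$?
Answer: $490$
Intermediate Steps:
$L = \frac{1}{3} \approx 0.33333$
$m{\left(a \right)} = - \frac{5 a}{3}$ ($m{\left(a \right)} = a \left(-5\right) \frac{1}{3} = - 5 a \frac{1}{3} = - \frac{5 a}{3}$)
$w{\left(M \right)} = M^{2} + 21 M$
$m{\left(l{\left(0 \right)} \right)} + w{\left(J \right)} = \left(- \frac{5}{3}\right) 0 + 14 \left(21 + 14\right) = 0 + 14 \cdot 35 = 0 + 490 = 490$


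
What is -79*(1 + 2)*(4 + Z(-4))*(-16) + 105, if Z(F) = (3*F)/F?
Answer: 26649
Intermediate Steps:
Z(F) = 3
-79*(1 + 2)*(4 + Z(-4))*(-16) + 105 = -79*(1 + 2)*(4 + 3)*(-16) + 105 = -79*3*7*(-16) + 105 = -1659*(-16) + 105 = -79*(-336) + 105 = 26544 + 105 = 26649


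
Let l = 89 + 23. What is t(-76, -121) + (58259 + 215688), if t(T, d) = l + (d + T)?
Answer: 273862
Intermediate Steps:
l = 112
t(T, d) = 112 + T + d (t(T, d) = 112 + (d + T) = 112 + (T + d) = 112 + T + d)
t(-76, -121) + (58259 + 215688) = (112 - 76 - 121) + (58259 + 215688) = -85 + 273947 = 273862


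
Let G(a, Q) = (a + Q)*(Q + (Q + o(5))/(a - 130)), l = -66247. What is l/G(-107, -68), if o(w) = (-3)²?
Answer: -15700539/2809975 ≈ -5.5874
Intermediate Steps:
o(w) = 9
G(a, Q) = (Q + a)*(Q + (9 + Q)/(-130 + a)) (G(a, Q) = (a + Q)*(Q + (Q + 9)/(a - 130)) = (Q + a)*(Q + (9 + Q)/(-130 + a)))
l/G(-107, -68) = -66247*(-130 - 107)/(-129*(-68)² + 9*(-68) + 9*(-107) - 68*(-107)² - 107*(-68)² - 129*(-68)*(-107)) = -66247*(-237/(-129*4624 - 612 - 963 - 68*11449 - 107*4624 - 938604)) = -66247*(-237/(-596496 - 612 - 963 - 778532 - 494768 - 938604)) = -66247/((-1/237*(-2809975))) = -66247/2809975/237 = -66247*237/2809975 = -15700539/2809975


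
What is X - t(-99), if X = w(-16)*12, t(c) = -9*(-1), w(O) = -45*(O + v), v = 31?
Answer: -8109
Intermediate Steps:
w(O) = -1395 - 45*O (w(O) = -45*(O + 31) = -45*(31 + O) = -1395 - 45*O)
t(c) = 9
X = -8100 (X = (-1395 - 45*(-16))*12 = (-1395 + 720)*12 = -675*12 = -8100)
X - t(-99) = -8100 - 1*9 = -8100 - 9 = -8109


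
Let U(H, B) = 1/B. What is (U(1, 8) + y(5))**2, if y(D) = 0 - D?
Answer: 1521/64 ≈ 23.766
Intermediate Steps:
y(D) = -D
(U(1, 8) + y(5))**2 = (1/8 - 1*5)**2 = (1/8 - 5)**2 = (-39/8)**2 = 1521/64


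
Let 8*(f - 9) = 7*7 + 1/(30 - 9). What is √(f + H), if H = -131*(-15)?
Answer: √3492951/42 ≈ 44.499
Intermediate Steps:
H = 1965
f = 1271/84 (f = 9 + (7*7 + 1/(30 - 9))/8 = 9 + (49 + 1/21)/8 = 9 + (⅛)*(1030/21) = 9 + 515/84 = 1271/84 ≈ 15.131)
√(f + H) = √(1271/84 + 1965) = √(166331/84) = √3492951/42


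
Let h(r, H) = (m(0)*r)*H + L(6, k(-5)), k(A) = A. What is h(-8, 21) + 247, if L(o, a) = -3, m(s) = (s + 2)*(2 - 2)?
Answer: 244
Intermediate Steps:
m(s) = 0 (m(s) = (2 + s)*0 = 0)
h(r, H) = -3 (h(r, H) = (0*r)*H - 3 = 0*H - 3 = 0 - 3 = -3)
h(-8, 21) + 247 = -3 + 247 = 244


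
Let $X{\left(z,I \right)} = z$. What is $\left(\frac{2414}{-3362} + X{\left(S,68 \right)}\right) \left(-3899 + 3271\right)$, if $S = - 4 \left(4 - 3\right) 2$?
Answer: $\frac{9203340}{1681} \approx 5474.9$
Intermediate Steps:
$S = -8$ ($S = - 4 \left(4 - 3\right) 2 = \left(-4\right) 1 \cdot 2 = \left(-4\right) 2 = -8$)
$\left(\frac{2414}{-3362} + X{\left(S,68 \right)}\right) \left(-3899 + 3271\right) = \left(\frac{2414}{-3362} - 8\right) \left(-3899 + 3271\right) = \left(2414 \left(- \frac{1}{3362}\right) - 8\right) \left(-628\right) = \left(- \frac{1207}{1681} - 8\right) \left(-628\right) = \left(- \frac{14655}{1681}\right) \left(-628\right) = \frac{9203340}{1681}$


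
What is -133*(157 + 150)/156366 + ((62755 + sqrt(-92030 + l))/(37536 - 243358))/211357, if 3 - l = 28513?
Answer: -63437025957343/242936474775363 - 7*I*sqrt(615)/21750960227 ≈ -0.26113 - 7.981e-9*I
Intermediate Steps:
l = -28510 (l = 3 - 1*28513 = 3 - 28513 = -28510)
-133*(157 + 150)/156366 + ((62755 + sqrt(-92030 + l))/(37536 - 243358))/211357 = -133*(157 + 150)/156366 + ((62755 + sqrt(-92030 - 28510))/(37536 - 243358))/211357 = -133*307*(1/156366) + ((62755 + sqrt(-120540))/(-205822))*(1/211357) = -40831*1/156366 + ((62755 + 14*I*sqrt(615))*(-1/205822))*(1/211357) = -5833/22338 + (-62755/205822 - 7*I*sqrt(615)/102911)*(1/211357) = -5833/22338 + (-62755/43501920454 - 7*I*sqrt(615)/21750960227) = -63437025957343/242936474775363 - 7*I*sqrt(615)/21750960227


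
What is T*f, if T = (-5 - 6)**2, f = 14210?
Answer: 1719410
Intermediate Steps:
T = 121 (T = (-11)**2 = 121)
T*f = 121*14210 = 1719410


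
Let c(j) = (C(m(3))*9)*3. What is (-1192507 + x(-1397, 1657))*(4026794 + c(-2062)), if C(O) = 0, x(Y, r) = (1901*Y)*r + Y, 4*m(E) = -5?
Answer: -17724674048621402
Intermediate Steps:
m(E) = -5/4 (m(E) = (¼)*(-5) = -5/4)
x(Y, r) = Y + 1901*Y*r (x(Y, r) = 1901*Y*r + Y = Y + 1901*Y*r)
c(j) = 0 (c(j) = (0*9)*3 = 0*3 = 0)
(-1192507 + x(-1397, 1657))*(4026794 + c(-2062)) = (-1192507 - 1397*(1 + 1901*1657))*(4026794 + 0) = (-1192507 - 1397*(1 + 3149957))*4026794 = (-1192507 - 1397*3149958)*4026794 = (-1192507 - 4400491326)*4026794 = -4401683833*4026794 = -17724674048621402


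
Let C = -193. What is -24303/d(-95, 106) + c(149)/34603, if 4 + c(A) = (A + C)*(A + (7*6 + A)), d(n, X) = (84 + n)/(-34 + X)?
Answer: 60548718444/380633 ≈ 1.5907e+5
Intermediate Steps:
d(n, X) = (84 + n)/(-34 + X)
c(A) = -4 + (-193 + A)*(42 + 2*A) (c(A) = -4 + (A - 193)*(A + (7*6 + A)) = -4 + (-193 + A)*(A + (42 + A)) = -4 + (-193 + A)*(42 + 2*A))
-24303/d(-95, 106) + c(149)/34603 = -24303*(-34 + 106)/(84 - 95) + (-8110 - 344*149 + 2*149**2)/34603 = -24303/(-11/72) + (-8110 - 51256 + 2*22201)*(1/34603) = -24303/((1/72)*(-11)) + (-8110 - 51256 + 44402)*(1/34603) = -24303/(-11/72) - 14964*1/34603 = -24303*(-72/11) - 14964/34603 = 1749816/11 - 14964/34603 = 60548718444/380633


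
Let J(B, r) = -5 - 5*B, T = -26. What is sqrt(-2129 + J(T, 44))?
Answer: 2*I*sqrt(501) ≈ 44.766*I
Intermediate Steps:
sqrt(-2129 + J(T, 44)) = sqrt(-2129 + (-5 - 5*(-26))) = sqrt(-2129 + (-5 + 130)) = sqrt(-2129 + 125) = sqrt(-2004) = 2*I*sqrt(501)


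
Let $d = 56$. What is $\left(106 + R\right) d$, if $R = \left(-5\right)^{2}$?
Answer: $7336$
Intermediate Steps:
$R = 25$
$\left(106 + R\right) d = \left(106 + 25\right) 56 = 131 \cdot 56 = 7336$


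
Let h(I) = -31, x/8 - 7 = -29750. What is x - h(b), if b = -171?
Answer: -237913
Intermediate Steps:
x = -237944 (x = 56 + 8*(-29750) = 56 - 238000 = -237944)
x - h(b) = -237944 - 1*(-31) = -237944 + 31 = -237913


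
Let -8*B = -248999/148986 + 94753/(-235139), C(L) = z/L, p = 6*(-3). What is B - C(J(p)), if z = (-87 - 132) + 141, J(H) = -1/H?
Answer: 393556797060847/280259352432 ≈ 1404.3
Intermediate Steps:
p = -18
z = -78 (z = -219 + 141 = -78)
C(L) = -78/L
B = 72666246319/280259352432 (B = -(-248999/148986 + 94753/(-235139))/8 = -(-248999*1/148986 + 94753*(-1/235139))/8 = -(-248999/148986 - 94753/235139)/8 = -⅛*(-72666246319/35032419054) = 72666246319/280259352432 ≈ 0.25928)
B - C(J(p)) = 72666246319/280259352432 - (-78)/((-1/(-18))) = 72666246319/280259352432 - (-78)/((-1*(-1/18))) = 72666246319/280259352432 - (-78)/1/18 = 72666246319/280259352432 - (-78)*18 = 72666246319/280259352432 - 1*(-1404) = 72666246319/280259352432 + 1404 = 393556797060847/280259352432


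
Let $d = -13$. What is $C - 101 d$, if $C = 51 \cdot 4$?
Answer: $1517$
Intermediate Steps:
$C = 204$
$C - 101 d = 204 - -1313 = 204 + 1313 = 1517$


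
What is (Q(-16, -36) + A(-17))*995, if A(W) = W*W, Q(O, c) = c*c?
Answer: 1577075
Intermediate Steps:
Q(O, c) = c**2
A(W) = W**2
(Q(-16, -36) + A(-17))*995 = ((-36)**2 + (-17)**2)*995 = (1296 + 289)*995 = 1585*995 = 1577075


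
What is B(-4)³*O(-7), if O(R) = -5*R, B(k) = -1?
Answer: -35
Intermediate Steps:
B(-4)³*O(-7) = (-1)³*(-5*(-7)) = -1*35 = -35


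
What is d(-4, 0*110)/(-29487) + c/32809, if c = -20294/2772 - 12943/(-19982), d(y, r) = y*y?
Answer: -1665674186705/2232772745084343 ≈ -0.00074601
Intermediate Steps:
d(y, r) = y**2
c = -46204589/6923763 (c = -20294*1/2772 - 12943*(-1/19982) = -10147/1386 + 12943/19982 = -46204589/6923763 ≈ -6.6733)
d(-4, 0*110)/(-29487) + c/32809 = (-4)**2/(-29487) - 46204589/6923763/32809 = 16*(-1/29487) - 46204589/6923763*1/32809 = -16/29487 - 46204589/227161740267 = -1665674186705/2232772745084343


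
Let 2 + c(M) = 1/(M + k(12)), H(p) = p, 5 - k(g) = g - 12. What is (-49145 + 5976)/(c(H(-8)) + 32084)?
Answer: -129507/96245 ≈ -1.3456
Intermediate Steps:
k(g) = 17 - g (k(g) = 5 - (g - 12) = 5 - (-12 + g) = 5 + (12 - g) = 17 - g)
c(M) = -2 + 1/(5 + M) (c(M) = -2 + 1/(M + (17 - 1*12)) = -2 + 1/(M + (17 - 12)) = -2 + 1/(M + 5) = -2 + 1/(5 + M))
(-49145 + 5976)/(c(H(-8)) + 32084) = (-49145 + 5976)/((-9 - 2*(-8))/(5 - 8) + 32084) = -43169/((-9 + 16)/(-3) + 32084) = -43169/(-1/3*7 + 32084) = -43169/(-7/3 + 32084) = -43169/96245/3 = -43169*3/96245 = -129507/96245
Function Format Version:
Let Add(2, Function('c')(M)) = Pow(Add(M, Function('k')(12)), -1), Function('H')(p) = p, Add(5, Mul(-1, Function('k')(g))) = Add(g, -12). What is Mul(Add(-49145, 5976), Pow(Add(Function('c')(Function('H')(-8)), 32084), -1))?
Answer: Rational(-129507, 96245) ≈ -1.3456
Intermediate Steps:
Function('k')(g) = Add(17, Mul(-1, g)) (Function('k')(g) = Add(5, Mul(-1, Add(g, -12))) = Add(5, Mul(-1, Add(-12, g))) = Add(5, Add(12, Mul(-1, g))) = Add(17, Mul(-1, g)))
Function('c')(M) = Add(-2, Pow(Add(5, M), -1)) (Function('c')(M) = Add(-2, Pow(Add(M, Add(17, Mul(-1, 12))), -1)) = Add(-2, Pow(Add(M, Add(17, -12)), -1)) = Add(-2, Pow(Add(M, 5), -1)) = Add(-2, Pow(Add(5, M), -1)))
Mul(Add(-49145, 5976), Pow(Add(Function('c')(Function('H')(-8)), 32084), -1)) = Mul(Add(-49145, 5976), Pow(Add(Mul(Pow(Add(5, -8), -1), Add(-9, Mul(-2, -8))), 32084), -1)) = Mul(-43169, Pow(Add(Mul(Pow(-3, -1), Add(-9, 16)), 32084), -1)) = Mul(-43169, Pow(Add(Mul(Rational(-1, 3), 7), 32084), -1)) = Mul(-43169, Pow(Add(Rational(-7, 3), 32084), -1)) = Mul(-43169, Pow(Rational(96245, 3), -1)) = Mul(-43169, Rational(3, 96245)) = Rational(-129507, 96245)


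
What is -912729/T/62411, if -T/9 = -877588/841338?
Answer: -42661866189/27385572334 ≈ -1.5578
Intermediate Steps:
T = 438794/46741 (T = -(-7898292)/841338 = -9*(-438794/420669) = 438794/46741 ≈ 9.3878)
-912729/T/62411 = -912729/438794/46741/62411 = -912729*46741/438794*(1/62411) = -42661866189/438794*1/62411 = -42661866189/27385572334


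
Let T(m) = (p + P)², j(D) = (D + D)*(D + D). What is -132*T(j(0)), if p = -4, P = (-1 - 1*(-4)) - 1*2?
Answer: -1188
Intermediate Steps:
P = 1 (P = (-1 + 4) - 2 = 3 - 2 = 1)
j(D) = 4*D² (j(D) = (2*D)*(2*D) = 4*D²)
T(m) = 9 (T(m) = (-4 + 1)² = (-3)² = 9)
-132*T(j(0)) = -132*9 = -1188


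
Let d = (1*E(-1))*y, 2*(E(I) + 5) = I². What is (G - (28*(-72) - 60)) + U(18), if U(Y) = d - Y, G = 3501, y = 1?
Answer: 11109/2 ≈ 5554.5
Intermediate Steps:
E(I) = -5 + I²/2
d = -9/2 (d = (1*(-5 + (½)*(-1)²))*1 = (1*(-5 + (½)*1))*1 = (1*(-5 + ½))*1 = (1*(-9/2))*1 = -9/2*1 = -9/2 ≈ -4.5000)
U(Y) = -9/2 - Y
(G - (28*(-72) - 60)) + U(18) = (3501 - (28*(-72) - 60)) + (-9/2 - 1*18) = (3501 - (-2016 - 60)) + (-9/2 - 18) = (3501 - 1*(-2076)) - 45/2 = (3501 + 2076) - 45/2 = 5577 - 45/2 = 11109/2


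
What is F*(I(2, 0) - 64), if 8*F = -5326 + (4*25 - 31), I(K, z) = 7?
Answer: 299649/8 ≈ 37456.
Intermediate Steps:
F = -5257/8 (F = (-5326 + (4*25 - 31))/8 = (-5326 + (100 - 31))/8 = (-5326 + 69)/8 = (1/8)*(-5257) = -5257/8 ≈ -657.13)
F*(I(2, 0) - 64) = -5257*(7 - 64)/8 = -5257/8*(-57) = 299649/8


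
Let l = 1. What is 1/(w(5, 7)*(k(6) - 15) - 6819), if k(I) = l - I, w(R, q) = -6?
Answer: -1/6699 ≈ -0.00014928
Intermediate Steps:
k(I) = 1 - I
1/(w(5, 7)*(k(6) - 15) - 6819) = 1/(-6*((1 - 1*6) - 15) - 6819) = 1/(-6*((1 - 6) - 15) - 6819) = 1/(-6*(-5 - 15) - 6819) = 1/(-6*(-20) - 6819) = 1/(120 - 6819) = 1/(-6699) = -1/6699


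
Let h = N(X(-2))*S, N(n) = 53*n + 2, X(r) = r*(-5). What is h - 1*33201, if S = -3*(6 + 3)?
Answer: -47565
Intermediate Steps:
X(r) = -5*r
S = -27 (S = -3*9 = -27)
N(n) = 2 + 53*n
h = -14364 (h = (2 + 53*(-5*(-2)))*(-27) = (2 + 53*10)*(-27) = (2 + 530)*(-27) = 532*(-27) = -14364)
h - 1*33201 = -14364 - 1*33201 = -14364 - 33201 = -47565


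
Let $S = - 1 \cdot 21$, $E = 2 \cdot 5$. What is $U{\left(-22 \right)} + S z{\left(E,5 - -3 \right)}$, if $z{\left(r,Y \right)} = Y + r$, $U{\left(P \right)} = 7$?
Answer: $-371$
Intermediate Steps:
$E = 10$
$S = -21$ ($S = \left(-1\right) 21 = -21$)
$U{\left(-22 \right)} + S z{\left(E,5 - -3 \right)} = 7 - 21 \left(\left(5 - -3\right) + 10\right) = 7 - 21 \left(\left(5 + 3\right) + 10\right) = 7 - 21 \left(8 + 10\right) = 7 - 378 = -371$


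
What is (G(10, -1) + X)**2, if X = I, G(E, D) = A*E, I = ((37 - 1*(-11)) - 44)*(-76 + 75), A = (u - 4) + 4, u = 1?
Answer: 36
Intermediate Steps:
A = 1 (A = (1 - 4) + 4 = -3 + 4 = 1)
I = -4 (I = ((37 + 11) - 44)*(-1) = (48 - 44)*(-1) = 4*(-1) = -4)
G(E, D) = E (G(E, D) = 1*E = E)
X = -4
(G(10, -1) + X)**2 = (10 - 4)**2 = 6**2 = 36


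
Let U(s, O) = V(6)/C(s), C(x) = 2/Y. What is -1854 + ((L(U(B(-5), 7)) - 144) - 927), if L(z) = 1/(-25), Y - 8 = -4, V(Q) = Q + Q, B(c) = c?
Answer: -73126/25 ≈ -2925.0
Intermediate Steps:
V(Q) = 2*Q
Y = 4 (Y = 8 - 4 = 4)
C(x) = ½ (C(x) = 2/4 = 2*(¼) = ½)
U(s, O) = 24 (U(s, O) = (2*6)/(½) = 12*2 = 24)
L(z) = -1/25
-1854 + ((L(U(B(-5), 7)) - 144) - 927) = -1854 + ((-1/25 - 144) - 927) = -1854 + (-3601/25 - 927) = -1854 - 26776/25 = -73126/25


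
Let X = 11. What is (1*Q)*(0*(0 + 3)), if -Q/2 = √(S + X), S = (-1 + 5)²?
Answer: 0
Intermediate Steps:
S = 16 (S = 4² = 16)
Q = -6*√3 (Q = -2*√(16 + 11) = -6*√3 ≈ -10.392)
(1*Q)*(0*(0 + 3)) = (1*(-6*√3))*(0*(0 + 3)) = (-6*√3)*(0*3) = -6*√3*0 = 0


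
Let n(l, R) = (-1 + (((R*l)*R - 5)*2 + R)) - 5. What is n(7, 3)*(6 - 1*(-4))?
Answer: 1130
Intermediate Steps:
n(l, R) = -16 + R + 2*l*R² (n(l, R) = (-1 + ((l*R² - 5)*2 + R)) - 5 = (-1 + ((-5 + l*R²)*2 + R)) - 5 = (-1 + ((-10 + 2*l*R²) + R)) - 5 = (-1 + (-10 + R + 2*l*R²)) - 5 = (-11 + R + 2*l*R²) - 5 = -16 + R + 2*l*R²)
n(7, 3)*(6 - 1*(-4)) = (-16 + 3 + 2*7*3²)*(6 - 1*(-4)) = (-16 + 3 + 2*7*9)*(6 + 4) = (-16 + 3 + 126)*10 = 113*10 = 1130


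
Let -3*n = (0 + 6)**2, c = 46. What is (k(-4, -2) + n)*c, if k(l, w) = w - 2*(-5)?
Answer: -184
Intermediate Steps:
k(l, w) = 10 + w (k(l, w) = w + 10 = 10 + w)
n = -12 (n = -(0 + 6)**2/3 = -1/3*6**2 = -1/3*36 = -12)
(k(-4, -2) + n)*c = ((10 - 2) - 12)*46 = (8 - 12)*46 = -4*46 = -184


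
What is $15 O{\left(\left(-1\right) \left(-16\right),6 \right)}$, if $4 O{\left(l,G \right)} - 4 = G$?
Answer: $\frac{75}{2} \approx 37.5$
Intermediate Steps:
$O{\left(l,G \right)} = 1 + \frac{G}{4}$
$15 O{\left(\left(-1\right) \left(-16\right),6 \right)} = 15 \left(1 + \frac{1}{4} \cdot 6\right) = 15 \left(1 + \frac{3}{2}\right) = 15 \cdot \frac{5}{2} = \frac{75}{2}$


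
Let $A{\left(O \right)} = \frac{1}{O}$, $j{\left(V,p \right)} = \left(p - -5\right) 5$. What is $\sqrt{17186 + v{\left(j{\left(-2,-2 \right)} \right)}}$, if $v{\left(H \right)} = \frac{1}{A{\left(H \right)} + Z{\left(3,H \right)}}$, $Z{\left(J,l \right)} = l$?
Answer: $\frac{\sqrt{877795526}}{226} \approx 131.1$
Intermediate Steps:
$j{\left(V,p \right)} = 25 + 5 p$ ($j{\left(V,p \right)} = \left(p + 5\right) 5 = \left(5 + p\right) 5 = 25 + 5 p$)
$v{\left(H \right)} = \frac{1}{H + \frac{1}{H}}$ ($v{\left(H \right)} = \frac{1}{\frac{1}{H} + H} = \frac{1}{H + \frac{1}{H}}$)
$\sqrt{17186 + v{\left(j{\left(-2,-2 \right)} \right)}} = \sqrt{17186 + \frac{25 + 5 \left(-2\right)}{1 + \left(25 + 5 \left(-2\right)\right)^{2}}} = \sqrt{17186 + \frac{25 - 10}{1 + \left(25 - 10\right)^{2}}} = \sqrt{17186 + \frac{15}{1 + 15^{2}}} = \sqrt{17186 + \frac{15}{1 + 225}} = \sqrt{17186 + \frac{15}{226}} = \sqrt{\frac{3884051}{226}} = \frac{\sqrt{877795526}}{226}$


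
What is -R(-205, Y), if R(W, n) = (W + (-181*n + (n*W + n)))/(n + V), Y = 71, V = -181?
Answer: -2754/11 ≈ -250.36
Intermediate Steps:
R(W, n) = (W - 180*n + W*n)/(-181 + n) (R(W, n) = (W + (-181*n + (n*W + n)))/(n - 181) = (W + (-181*n + (W*n + n)))/(-181 + n) = (W + (-181*n + (n + W*n)))/(-181 + n) = (W + (-180*n + W*n))/(-181 + n) = (W - 180*n + W*n)/(-181 + n))
-R(-205, Y) = -(-205 - 180*71 - 205*71)/(-181 + 71) = -(-205 - 12780 - 14555)/(-110) = -(-1)*(-27540)/110 = -1*2754/11 = -2754/11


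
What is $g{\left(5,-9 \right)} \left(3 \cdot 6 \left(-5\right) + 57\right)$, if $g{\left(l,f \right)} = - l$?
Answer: $165$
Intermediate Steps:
$g{\left(5,-9 \right)} \left(3 \cdot 6 \left(-5\right) + 57\right) = \left(-1\right) 5 \left(3 \cdot 6 \left(-5\right) + 57\right) = - 5 \left(18 \left(-5\right) + 57\right) = - 5 \left(-90 + 57\right) = \left(-5\right) \left(-33\right) = 165$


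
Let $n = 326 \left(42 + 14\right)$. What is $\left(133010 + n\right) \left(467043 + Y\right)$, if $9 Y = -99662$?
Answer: $\frac{206918021950}{3} \approx 6.8973 \cdot 10^{10}$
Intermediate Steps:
$Y = - \frac{99662}{9}$ ($Y = \frac{1}{9} \left(-99662\right) = - \frac{99662}{9} \approx -11074.0$)
$n = 18256$ ($n = 326 \cdot 56 = 18256$)
$\left(133010 + n\right) \left(467043 + Y\right) = \left(133010 + 18256\right) \left(467043 - \frac{99662}{9}\right) = 151266 \cdot \frac{4103725}{9} = \frac{206918021950}{3}$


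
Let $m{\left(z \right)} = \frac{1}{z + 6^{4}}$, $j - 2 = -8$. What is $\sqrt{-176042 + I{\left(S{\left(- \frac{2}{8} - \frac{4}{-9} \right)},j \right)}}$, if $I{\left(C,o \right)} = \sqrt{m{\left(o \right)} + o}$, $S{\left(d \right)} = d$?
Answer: $\frac{\sqrt{-292951492200 + 1290 i \sqrt{9983310}}}{1290} \approx 0.0029188 + 419.57 i$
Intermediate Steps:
$j = -6$ ($j = 2 - 8 = -6$)
$m{\left(z \right)} = \frac{1}{1296 + z}$ ($m{\left(z \right)} = \frac{1}{z + 1296} = \frac{1}{1296 + z}$)
$I{\left(C,o \right)} = \sqrt{o + \frac{1}{1296 + o}}$ ($I{\left(C,o \right)} = \sqrt{\frac{1}{1296 + o} + o} = \sqrt{o + \frac{1}{1296 + o}}$)
$\sqrt{-176042 + I{\left(S{\left(- \frac{2}{8} - \frac{4}{-9} \right)},j \right)}} = \sqrt{-176042 + \sqrt{\frac{1 - 6 \left(1296 - 6\right)}{1296 - 6}}} = \sqrt{-176042 + \sqrt{\frac{1 - 7740}{1290}}} = \sqrt{-176042 + \sqrt{\frac{1}{1290} \left(-7739\right)}} = \sqrt{-176042 + \sqrt{- \frac{7739}{1290}}} = \sqrt{-176042 + \frac{i \sqrt{9983310}}{1290}}$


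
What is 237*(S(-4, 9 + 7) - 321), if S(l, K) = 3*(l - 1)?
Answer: -79632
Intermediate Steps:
S(l, K) = -3 + 3*l (S(l, K) = 3*(-1 + l) = -3 + 3*l)
237*(S(-4, 9 + 7) - 321) = 237*((-3 + 3*(-4)) - 321) = 237*((-3 - 12) - 321) = 237*(-15 - 321) = 237*(-336) = -79632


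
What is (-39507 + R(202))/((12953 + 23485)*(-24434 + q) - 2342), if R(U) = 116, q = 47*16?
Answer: 39391/862927058 ≈ 4.5648e-5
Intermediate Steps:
q = 752
(-39507 + R(202))/((12953 + 23485)*(-24434 + q) - 2342) = (-39507 + 116)/((12953 + 23485)*(-24434 + 752) - 2342) = -39391/(36438*(-23682) - 2342) = -39391/(-862924716 - 2342) = -39391/(-862927058) = -39391*(-1/862927058) = 39391/862927058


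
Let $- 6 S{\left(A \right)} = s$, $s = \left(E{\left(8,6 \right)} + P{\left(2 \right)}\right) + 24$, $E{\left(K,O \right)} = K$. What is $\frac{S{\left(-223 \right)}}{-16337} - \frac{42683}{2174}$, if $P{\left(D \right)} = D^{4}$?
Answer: $- \frac{697294779}{35516638} \approx -19.633$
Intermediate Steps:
$s = 48$ ($s = \left(8 + 2^{4}\right) + 24 = \left(8 + 16\right) + 24 = 24 + 24 = 48$)
$S{\left(A \right)} = -8$ ($S{\left(A \right)} = \left(- \frac{1}{6}\right) 48 = -8$)
$\frac{S{\left(-223 \right)}}{-16337} - \frac{42683}{2174} = - \frac{8}{-16337} - \frac{42683}{2174} = \left(-8\right) \left(- \frac{1}{16337}\right) - \frac{42683}{2174} = \frac{8}{16337} - \frac{42683}{2174} = - \frac{697294779}{35516638}$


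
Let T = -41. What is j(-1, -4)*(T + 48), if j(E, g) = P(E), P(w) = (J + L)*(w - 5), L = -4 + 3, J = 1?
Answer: 0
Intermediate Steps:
L = -1
P(w) = 0 (P(w) = (1 - 1)*(w - 5) = 0*(-5 + w) = 0)
j(E, g) = 0
j(-1, -4)*(T + 48) = 0*(-41 + 48) = 0*7 = 0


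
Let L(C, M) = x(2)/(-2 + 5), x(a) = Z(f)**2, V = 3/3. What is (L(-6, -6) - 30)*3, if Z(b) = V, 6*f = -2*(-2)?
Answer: -89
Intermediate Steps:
f = 2/3 (f = (-2*(-2))/6 = (1/6)*4 = 2/3 ≈ 0.66667)
V = 1 (V = 3*(1/3) = 1)
Z(b) = 1
x(a) = 1 (x(a) = 1**2 = 1)
L(C, M) = 1/3 (L(C, M) = 1/(-2 + 5) = 1/3)
(L(-6, -6) - 30)*3 = (1/3 - 30)*3 = -89/3*3 = -89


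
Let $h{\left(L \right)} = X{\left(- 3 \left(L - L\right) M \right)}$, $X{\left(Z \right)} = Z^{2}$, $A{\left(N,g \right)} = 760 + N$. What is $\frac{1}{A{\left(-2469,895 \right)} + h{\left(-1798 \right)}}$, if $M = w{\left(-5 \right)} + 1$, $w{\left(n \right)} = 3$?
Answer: $- \frac{1}{1709} \approx -0.00058514$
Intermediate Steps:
$M = 4$ ($M = 3 + 1 = 4$)
$h{\left(L \right)} = 0$ ($h{\left(L \right)} = \left(- 3 \left(L - L\right) 4\right)^{2} = \left(\left(-3\right) 0 \cdot 4\right)^{2} = \left(0 \cdot 4\right)^{2} = 0^{2} = 0$)
$\frac{1}{A{\left(-2469,895 \right)} + h{\left(-1798 \right)}} = \frac{1}{\left(760 - 2469\right) + 0} = \frac{1}{-1709 + 0} = \frac{1}{-1709} = - \frac{1}{1709}$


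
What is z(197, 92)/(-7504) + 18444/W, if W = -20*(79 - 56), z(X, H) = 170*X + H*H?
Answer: -19712827/431480 ≈ -45.687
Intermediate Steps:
z(X, H) = H² + 170*X (z(X, H) = 170*X + H² = H² + 170*X)
W = -460 (W = -20*23 = -460)
z(197, 92)/(-7504) + 18444/W = (92² + 170*197)/(-7504) + 18444/(-460) = (8464 + 33490)*(-1/7504) + 18444*(-1/460) = 41954*(-1/7504) - 4611/115 = -20977/3752 - 4611/115 = -19712827/431480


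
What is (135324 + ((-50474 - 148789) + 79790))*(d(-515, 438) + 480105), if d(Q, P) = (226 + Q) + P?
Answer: 7612506154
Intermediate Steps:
d(Q, P) = 226 + P + Q
(135324 + ((-50474 - 148789) + 79790))*(d(-515, 438) + 480105) = (135324 + ((-50474 - 148789) + 79790))*((226 + 438 - 515) + 480105) = (135324 + (-199263 + 79790))*(149 + 480105) = (135324 - 119473)*480254 = 15851*480254 = 7612506154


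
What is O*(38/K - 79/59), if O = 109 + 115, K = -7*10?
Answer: -124352/295 ≈ -421.53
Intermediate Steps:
K = -70
O = 224
O*(38/K - 79/59) = 224*(38/(-70) - 79/59) = 224*(38*(-1/70) - 79*1/59) = 224*(-19/35 - 79/59) = 224*(-3886/2065) = -124352/295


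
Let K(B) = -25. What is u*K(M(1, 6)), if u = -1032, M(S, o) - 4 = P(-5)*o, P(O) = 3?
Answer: 25800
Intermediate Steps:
M(S, o) = 4 + 3*o
u*K(M(1, 6)) = -1032*(-25) = 25800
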